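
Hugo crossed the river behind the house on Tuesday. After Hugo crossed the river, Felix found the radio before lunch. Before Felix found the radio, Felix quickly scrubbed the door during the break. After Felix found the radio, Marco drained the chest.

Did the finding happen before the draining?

The narrative orders the finding before the draining.

yes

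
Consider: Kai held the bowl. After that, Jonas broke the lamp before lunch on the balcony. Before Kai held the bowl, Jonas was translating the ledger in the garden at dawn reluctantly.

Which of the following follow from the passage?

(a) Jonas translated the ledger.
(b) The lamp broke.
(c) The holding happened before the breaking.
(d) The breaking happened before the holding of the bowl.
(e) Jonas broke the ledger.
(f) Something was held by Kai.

(a) Not entailed — 'was translating' is progressive on an accomplishment; it does not entail the completed 'translated'.
(b) Entailed — 'Jonas broke the lamp' is causative; it entails the inchoative 'the lamp broke'.
(c) Entailed — the narrative places the holding before the breaking.
(d) Not entailed — the narrative places the holding before the breaking, not after.
(e) Not entailed — Jonas broke the lamp, not the ledger; the ledger belongs to the translating event.
(f) Entailed — every conjunct here is already in the original holding event.

(b), (c), (f)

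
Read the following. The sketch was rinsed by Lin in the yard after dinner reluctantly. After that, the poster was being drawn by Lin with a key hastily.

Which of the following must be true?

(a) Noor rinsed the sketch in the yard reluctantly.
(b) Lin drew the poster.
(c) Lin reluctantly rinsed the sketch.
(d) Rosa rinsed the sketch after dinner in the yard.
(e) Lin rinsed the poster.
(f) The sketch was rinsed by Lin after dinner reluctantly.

(a) Not entailed — the passage has Lin rinsing the sketch, not Noor.
(b) Not entailed — 'was drawing' is progressive on an accomplishment; it does not entail the completed 'drew'.
(c) Entailed — the original entails any weakening of itself; this just drops 'after dinner', 'in the yard'.
(d) Not entailed — the passage has Lin rinsing the sketch, not Rosa.
(e) Not entailed — Lin rinsed the sketch, not the poster; the poster belongs to the drawing event.
(f) Entailed — dropping 'in the yard' leaves a sub-description the original still satisfies.

(c), (f)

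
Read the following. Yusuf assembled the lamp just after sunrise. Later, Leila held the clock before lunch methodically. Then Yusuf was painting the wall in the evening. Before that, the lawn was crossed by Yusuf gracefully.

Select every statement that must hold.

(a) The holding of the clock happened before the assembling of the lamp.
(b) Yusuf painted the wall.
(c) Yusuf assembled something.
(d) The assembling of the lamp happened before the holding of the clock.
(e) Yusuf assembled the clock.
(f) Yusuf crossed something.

(c), (d), (f)

(a) Not entailed — the narrative places the assembling before the holding, not after.
(b) Not entailed — 'was painting' is progressive on an accomplishment; it does not entail the completed 'painted'.
(c) Entailed — every conjunct here is already in the original assembling event.
(d) Entailed — the narrative places the assembling before the holding.
(e) Not entailed — Yusuf assembled the lamp, not the clock; the clock belongs to the holding event.
(f) Entailed — dropping 'gracefully' and generalizing the patient leaves a sub-description the original still satisfies.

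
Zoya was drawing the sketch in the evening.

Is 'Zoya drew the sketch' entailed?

'was drawing' is progressive; for an accomplishment like 'draw the sketch', it doesn't entail completion.

no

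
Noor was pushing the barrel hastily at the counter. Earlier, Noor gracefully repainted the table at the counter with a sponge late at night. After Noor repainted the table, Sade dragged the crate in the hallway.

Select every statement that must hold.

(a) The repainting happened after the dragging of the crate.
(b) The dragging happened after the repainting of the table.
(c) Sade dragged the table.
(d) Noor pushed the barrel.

(b), (d)

(a) Not entailed — the narrative places the repainting before the dragging, not after.
(b) Entailed — the narrative places the repainting before the dragging.
(c) Not entailed — Sade dragged the crate, not the table; the table belongs to the repainting event.
(d) Entailed — 'push' is an activity; 'was pushing' entails that some pushing happened, so 'pushed' holds.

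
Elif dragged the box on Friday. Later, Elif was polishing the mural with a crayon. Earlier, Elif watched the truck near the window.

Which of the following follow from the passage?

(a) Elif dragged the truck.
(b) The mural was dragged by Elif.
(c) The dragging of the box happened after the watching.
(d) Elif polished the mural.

(a) Not entailed — Elif dragged the box, not the truck; the truck belongs to the watching event.
(b) Not entailed — Elif dragged the box, not the mural; the mural belongs to the polishing event.
(c) Not entailed — the narrative doesn't order the watching relative to the dragging.
(d) Entailed — 'polish' is an activity; 'was polishing' entails that some polishing happened, so 'polished' holds.

(d)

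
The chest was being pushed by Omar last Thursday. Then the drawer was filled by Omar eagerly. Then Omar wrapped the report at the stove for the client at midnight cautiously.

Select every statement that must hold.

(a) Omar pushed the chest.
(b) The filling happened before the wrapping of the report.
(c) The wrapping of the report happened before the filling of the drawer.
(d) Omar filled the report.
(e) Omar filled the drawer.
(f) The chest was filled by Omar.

(a) Entailed — 'push' is an activity; 'was pushing' entails that some pushing happened, so 'pushed' holds.
(b) Entailed — the narrative places the filling before the wrapping.
(c) Not entailed — the narrative places the filling before the wrapping, not after.
(d) Not entailed — Omar filled the drawer, not the report; the report belongs to the wrapping event.
(e) Entailed — this follows by dropping conjuncts from the filling event's description.
(f) Not entailed — Omar filled the drawer, not the chest; the chest belongs to the pushing event.

(a), (b), (e)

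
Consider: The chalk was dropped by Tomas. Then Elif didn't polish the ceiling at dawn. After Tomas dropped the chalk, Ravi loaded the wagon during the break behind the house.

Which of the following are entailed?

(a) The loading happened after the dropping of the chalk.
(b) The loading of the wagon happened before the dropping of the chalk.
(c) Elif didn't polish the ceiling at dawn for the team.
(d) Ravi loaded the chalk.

(a), (c)

(a) Entailed — the narrative places the dropping before the loading.
(b) Not entailed — the narrative places the dropping before the loading, not after.
(c) Entailed — under negation, adding a further restriction is entailed: if no such polishing event occurred, none occurred for the team either.
(d) Not entailed — Ravi loaded the wagon, not the chalk; the chalk belongs to the dropping event.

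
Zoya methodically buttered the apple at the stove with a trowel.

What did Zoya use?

a trowel

'with a trowel' marks the instrument of the buttering event.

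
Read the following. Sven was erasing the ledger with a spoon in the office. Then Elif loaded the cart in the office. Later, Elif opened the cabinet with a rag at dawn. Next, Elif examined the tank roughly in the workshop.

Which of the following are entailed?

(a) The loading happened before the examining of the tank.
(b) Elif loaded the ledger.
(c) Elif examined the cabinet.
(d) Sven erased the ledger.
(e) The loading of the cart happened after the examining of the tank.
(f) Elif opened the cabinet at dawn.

(a) Entailed — the narrative places the loading before the examining.
(b) Not entailed — Elif loaded the cart, not the ledger; the ledger belongs to the erasing event.
(c) Not entailed — Elif examined the tank, not the cabinet; the cabinet belongs to the opening event.
(d) Not entailed — 'was erasing' is progressive on an accomplishment; it does not entail the completed 'erased'.
(e) Not entailed — the narrative places the loading before the examining, not after.
(f) Entailed — the original entails any weakening of itself; this just drops 'with a rag'.

(a), (f)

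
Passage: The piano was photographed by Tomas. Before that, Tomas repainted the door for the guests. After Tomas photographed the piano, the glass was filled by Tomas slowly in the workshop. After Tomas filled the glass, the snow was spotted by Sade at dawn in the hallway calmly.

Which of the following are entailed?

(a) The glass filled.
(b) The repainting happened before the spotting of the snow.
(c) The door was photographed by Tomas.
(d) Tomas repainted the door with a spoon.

(a) Entailed — 'Tomas filled the glass' is causative; it entails the inchoative 'the glass filled'.
(b) Entailed — the narrative places the repainting before the spotting.
(c) Not entailed — Tomas photographed the piano, not the door; the door belongs to the repainting event.
(d) Not entailed — 'with a spoon' adds information not in the original event.

(a), (b)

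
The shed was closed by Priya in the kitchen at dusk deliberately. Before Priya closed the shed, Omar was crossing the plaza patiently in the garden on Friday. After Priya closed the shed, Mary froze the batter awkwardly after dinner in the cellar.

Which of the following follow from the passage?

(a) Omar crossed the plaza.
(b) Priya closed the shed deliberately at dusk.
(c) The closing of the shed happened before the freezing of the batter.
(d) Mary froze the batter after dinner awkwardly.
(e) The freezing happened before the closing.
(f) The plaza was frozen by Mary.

(b), (c), (d)

(a) Not entailed — 'was crossing' is progressive on an accomplishment; it does not entail the completed 'crossed'.
(b) Entailed — every conjunct here is already in the original closing event.
(c) Entailed — the narrative places the closing before the freezing.
(d) Entailed — every conjunct here is already in the original freezing event.
(e) Not entailed — the narrative places the closing before the freezing, not after.
(f) Not entailed — Mary froze the batter, not the plaza; the plaza belongs to the crossing event.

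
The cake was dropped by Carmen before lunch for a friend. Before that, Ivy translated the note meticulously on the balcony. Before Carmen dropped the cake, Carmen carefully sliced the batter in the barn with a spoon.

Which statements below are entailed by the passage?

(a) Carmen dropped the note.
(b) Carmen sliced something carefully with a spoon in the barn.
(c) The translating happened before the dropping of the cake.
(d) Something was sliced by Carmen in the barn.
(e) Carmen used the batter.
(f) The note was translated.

(a) Not entailed — Carmen dropped the cake, not the note; the note belongs to the translating event.
(b) Entailed — this follows by dropping conjuncts from the slicing event's description.
(c) Entailed — the narrative places the translating before the dropping.
(d) Entailed — the original entails any weakening of itself; this just drops 'carefully', 'with a spoon' and generalizes the patient.
(e) Not entailed — the batter is the patient, not an instrument — Carmen used a spoon.
(f) Entailed — this follows by dropping conjuncts from the translating event's description.

(b), (c), (d), (f)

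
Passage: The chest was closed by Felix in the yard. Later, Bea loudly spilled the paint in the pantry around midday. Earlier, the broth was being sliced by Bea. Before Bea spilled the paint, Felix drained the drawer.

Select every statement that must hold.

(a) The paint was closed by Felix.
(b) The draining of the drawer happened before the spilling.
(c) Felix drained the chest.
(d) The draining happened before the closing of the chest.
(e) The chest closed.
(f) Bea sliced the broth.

(b), (e)

(a) Not entailed — Felix closed the chest, not the paint; the paint belongs to the spilling event.
(b) Entailed — the narrative places the draining before the spilling.
(c) Not entailed — Felix drained the drawer, not the chest; the chest belongs to the closing event.
(d) Not entailed — the narrative doesn't order the draining relative to the closing.
(e) Entailed — 'Felix closed the chest' is causative; it entails the inchoative 'the chest closed'.
(f) Not entailed — 'was slicing' is progressive on an accomplishment; it does not entail the completed 'sliced'.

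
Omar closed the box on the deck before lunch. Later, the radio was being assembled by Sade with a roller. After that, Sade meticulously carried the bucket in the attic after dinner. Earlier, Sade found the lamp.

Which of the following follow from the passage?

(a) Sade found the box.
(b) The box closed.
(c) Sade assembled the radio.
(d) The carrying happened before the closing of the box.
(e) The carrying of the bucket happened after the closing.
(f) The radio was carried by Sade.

(a) Not entailed — Sade found the lamp, not the box; the box belongs to the closing event.
(b) Entailed — 'Omar closed the box' is causative; it entails the inchoative 'the box closed'.
(c) Not entailed — 'was assembling' is progressive on an accomplishment; it does not entail the completed 'assembled'.
(d) Not entailed — the narrative places the closing before the carrying, not after.
(e) Entailed — the narrative places the closing before the carrying.
(f) Not entailed — Sade carried the bucket, not the radio; the radio belongs to the assembling event.

(b), (e)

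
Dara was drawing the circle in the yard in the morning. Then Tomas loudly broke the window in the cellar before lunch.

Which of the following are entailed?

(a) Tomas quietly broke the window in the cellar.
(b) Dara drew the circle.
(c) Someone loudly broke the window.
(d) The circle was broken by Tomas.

(c)

(a) Not entailed — 'quietly' adds a manner not in (and inconsistent with) the original.
(b) Not entailed — 'was drawing' is progressive on an accomplishment; it does not entail the completed 'drew'.
(c) Entailed — the original entails any weakening of itself; this just drops 'in the cellar', 'before lunch' and generalizes the agent.
(d) Not entailed — Tomas broke the window, not the circle; the circle belongs to the drawing event.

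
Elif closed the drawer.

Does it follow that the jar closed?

no

Nothing is said about any jar; only the drawer is affected.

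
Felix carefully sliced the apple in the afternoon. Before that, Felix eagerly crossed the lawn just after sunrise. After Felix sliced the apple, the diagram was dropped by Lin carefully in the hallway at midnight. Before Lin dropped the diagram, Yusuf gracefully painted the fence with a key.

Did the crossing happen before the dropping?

The narrative orders the crossing before the dropping.

yes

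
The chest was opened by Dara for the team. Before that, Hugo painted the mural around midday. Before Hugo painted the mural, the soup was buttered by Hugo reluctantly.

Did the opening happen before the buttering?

no

The narrative orders the buttering before the opening.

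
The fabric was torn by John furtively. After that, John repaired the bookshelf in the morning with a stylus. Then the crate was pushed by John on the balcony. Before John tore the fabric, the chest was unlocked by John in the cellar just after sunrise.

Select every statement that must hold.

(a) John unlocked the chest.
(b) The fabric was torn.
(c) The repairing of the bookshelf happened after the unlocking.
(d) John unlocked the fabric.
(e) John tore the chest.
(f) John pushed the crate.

(a), (b), (c), (f)

(a) Entailed — this follows by dropping conjuncts from the unlocking event's description.
(b) Entailed — the original entails any weakening of itself; this just drops 'furtively' and generalizes the agent.
(c) Entailed — the narrative places the unlocking before the repairing.
(d) Not entailed — John unlocked the chest, not the fabric; the fabric belongs to the tearing event.
(e) Not entailed — John tore the fabric, not the chest; the chest belongs to the unlocking event.
(f) Entailed — every conjunct here is already in the original pushing event.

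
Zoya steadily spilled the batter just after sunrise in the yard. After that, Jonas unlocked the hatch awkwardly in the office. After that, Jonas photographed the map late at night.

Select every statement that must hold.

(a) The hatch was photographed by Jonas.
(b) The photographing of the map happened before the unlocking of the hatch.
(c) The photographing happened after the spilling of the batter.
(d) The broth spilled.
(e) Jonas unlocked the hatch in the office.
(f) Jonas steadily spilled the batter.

(c), (e)

(a) Not entailed — Jonas photographed the map, not the hatch; the hatch belongs to the unlocking event.
(b) Not entailed — the narrative places the unlocking before the photographing, not after.
(c) Entailed — the narrative places the spilling before the photographing.
(d) Not entailed — the batter is what spilled, not the broth.
(e) Entailed — every conjunct here is already in the original unlocking event.
(f) Not entailed — the passage has Zoya spilling the batter, not Jonas.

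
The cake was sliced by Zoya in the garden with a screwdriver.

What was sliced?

'the cake' marks the patient of the slicing event.

the cake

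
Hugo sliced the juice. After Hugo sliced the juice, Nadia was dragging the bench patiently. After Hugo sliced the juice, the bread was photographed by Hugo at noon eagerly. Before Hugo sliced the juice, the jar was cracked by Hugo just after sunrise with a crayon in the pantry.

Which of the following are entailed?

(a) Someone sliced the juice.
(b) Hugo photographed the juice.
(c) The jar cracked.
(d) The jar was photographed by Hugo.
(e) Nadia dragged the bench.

(a), (c), (e)

(a) Entailed — this follows by dropping conjuncts from the slicing event's description.
(b) Not entailed — Hugo photographed the bread, not the juice; the juice belongs to the slicing event.
(c) Entailed — 'Hugo cracked the jar' is causative; it entails the inchoative 'the jar cracked'.
(d) Not entailed — Hugo photographed the bread, not the jar; the jar belongs to the cracking event.
(e) Entailed — 'drag' is an activity; 'was dragging' entails that some dragging happened, so 'dragged' holds.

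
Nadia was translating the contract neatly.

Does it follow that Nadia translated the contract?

'was translating' is progressive; for an accomplishment like 'translate the contract', it doesn't entail completion.

no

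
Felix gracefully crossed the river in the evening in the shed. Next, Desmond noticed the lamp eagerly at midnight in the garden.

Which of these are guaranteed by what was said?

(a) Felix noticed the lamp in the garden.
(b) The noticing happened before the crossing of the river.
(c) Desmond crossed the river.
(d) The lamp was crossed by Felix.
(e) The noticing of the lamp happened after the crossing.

(e)

(a) Not entailed — the passage has Desmond noticing the lamp, not Felix.
(b) Not entailed — the narrative places the crossing before the noticing, not after.
(c) Not entailed — the passage has Felix crossing the river, not Desmond.
(d) Not entailed — Felix crossed the river, not the lamp; the lamp belongs to the noticing event.
(e) Entailed — the narrative places the crossing before the noticing.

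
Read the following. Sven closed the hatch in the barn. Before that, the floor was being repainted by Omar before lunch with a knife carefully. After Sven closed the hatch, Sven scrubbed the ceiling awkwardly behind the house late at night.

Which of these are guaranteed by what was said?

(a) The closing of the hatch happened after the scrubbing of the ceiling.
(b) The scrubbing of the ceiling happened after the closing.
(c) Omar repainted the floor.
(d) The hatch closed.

(b), (d)

(a) Not entailed — the narrative places the closing before the scrubbing, not after.
(b) Entailed — the narrative places the closing before the scrubbing.
(c) Not entailed — 'was repainting' is progressive on an accomplishment; it does not entail the completed 'repainted'.
(d) Entailed — 'Sven closed the hatch' is causative; it entails the inchoative 'the hatch closed'.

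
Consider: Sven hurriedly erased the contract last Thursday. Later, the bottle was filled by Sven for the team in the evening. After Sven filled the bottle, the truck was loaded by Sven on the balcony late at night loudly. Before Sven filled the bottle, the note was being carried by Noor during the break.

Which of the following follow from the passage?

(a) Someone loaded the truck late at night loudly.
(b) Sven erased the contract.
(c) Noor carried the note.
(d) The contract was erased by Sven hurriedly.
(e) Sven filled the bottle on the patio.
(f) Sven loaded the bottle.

(a), (b), (c), (d)

(a) Entailed — this follows by dropping conjuncts from the loading event's description.
(b) Entailed — this follows by dropping conjuncts from the erasing event's description.
(c) Entailed — 'carry' is an activity; 'was carrying' entails that some carrying happened, so 'carried' holds.
(d) Entailed — this follows by dropping conjuncts from the erasing event's description.
(e) Not entailed — 'on the patio' adds information not in the original event.
(f) Not entailed — Sven loaded the truck, not the bottle; the bottle belongs to the filling event.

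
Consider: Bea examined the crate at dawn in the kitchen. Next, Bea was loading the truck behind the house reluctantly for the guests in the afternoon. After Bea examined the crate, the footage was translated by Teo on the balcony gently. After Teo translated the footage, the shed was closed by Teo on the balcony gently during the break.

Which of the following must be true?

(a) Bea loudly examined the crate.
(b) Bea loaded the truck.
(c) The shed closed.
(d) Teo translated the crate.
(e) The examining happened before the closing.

(a) Not entailed — 'loudly' adds information not in the original event.
(b) Not entailed — 'was loading' is progressive on an accomplishment; it does not entail the completed 'loaded'.
(c) Entailed — 'Teo closed the shed' is causative; it entails the inchoative 'the shed closed'.
(d) Not entailed — Teo translated the footage, not the crate; the crate belongs to the examining event.
(e) Entailed — the narrative places the examining before the closing.

(c), (e)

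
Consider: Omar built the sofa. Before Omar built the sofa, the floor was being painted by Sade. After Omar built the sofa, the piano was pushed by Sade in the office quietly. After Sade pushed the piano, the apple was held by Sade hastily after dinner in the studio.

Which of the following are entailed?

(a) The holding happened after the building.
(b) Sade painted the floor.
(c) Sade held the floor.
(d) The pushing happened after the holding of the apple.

(a)

(a) Entailed — the narrative places the building before the holding.
(b) Not entailed — 'was painting' is progressive on an accomplishment; it does not entail the completed 'painted'.
(c) Not entailed — Sade held the apple, not the floor; the floor belongs to the painting event.
(d) Not entailed — the narrative places the pushing before the holding, not after.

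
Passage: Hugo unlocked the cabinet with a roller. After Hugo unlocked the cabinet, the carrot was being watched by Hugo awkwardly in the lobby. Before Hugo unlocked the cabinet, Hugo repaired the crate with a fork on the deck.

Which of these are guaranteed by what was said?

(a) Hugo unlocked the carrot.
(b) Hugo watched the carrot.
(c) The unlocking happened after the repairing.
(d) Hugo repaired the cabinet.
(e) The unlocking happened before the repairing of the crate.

(a) Not entailed — Hugo unlocked the cabinet, not the carrot; the carrot belongs to the watching event.
(b) Entailed — 'watch' is an activity; 'was watching' entails that some watching happened, so 'watched' holds.
(c) Entailed — the narrative places the repairing before the unlocking.
(d) Not entailed — Hugo repaired the crate, not the cabinet; the cabinet belongs to the unlocking event.
(e) Not entailed — the narrative places the repairing before the unlocking, not after.

(b), (c)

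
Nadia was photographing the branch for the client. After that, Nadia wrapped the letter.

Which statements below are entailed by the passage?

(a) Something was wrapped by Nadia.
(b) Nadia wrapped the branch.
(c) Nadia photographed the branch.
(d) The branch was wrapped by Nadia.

(a) Entailed — this follows by dropping conjuncts from the wrapping event's description.
(b) Not entailed — Nadia wrapped the letter, not the branch; the branch belongs to the photographing event.
(c) Not entailed — 'was photographing' is progressive on an accomplishment; it does not entail the completed 'photographed'.
(d) Not entailed — Nadia wrapped the letter, not the branch; the branch belongs to the photographing event.

(a)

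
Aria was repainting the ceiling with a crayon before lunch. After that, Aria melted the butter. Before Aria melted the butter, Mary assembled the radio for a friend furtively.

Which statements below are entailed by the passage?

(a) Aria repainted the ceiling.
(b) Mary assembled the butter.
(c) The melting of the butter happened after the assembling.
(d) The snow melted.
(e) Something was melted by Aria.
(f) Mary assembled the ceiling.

(c), (e)

(a) Not entailed — 'was repainting' is progressive on an accomplishment; it does not entail the completed 'repainted'.
(b) Not entailed — Mary assembled the radio, not the butter; the butter belongs to the melting event.
(c) Entailed — the narrative places the assembling before the melting.
(d) Not entailed — the butter is what melted, not the snow.
(e) Entailed — this follows by dropping conjuncts from the melting event's description.
(f) Not entailed — Mary assembled the radio, not the ceiling; the ceiling belongs to the repainting event.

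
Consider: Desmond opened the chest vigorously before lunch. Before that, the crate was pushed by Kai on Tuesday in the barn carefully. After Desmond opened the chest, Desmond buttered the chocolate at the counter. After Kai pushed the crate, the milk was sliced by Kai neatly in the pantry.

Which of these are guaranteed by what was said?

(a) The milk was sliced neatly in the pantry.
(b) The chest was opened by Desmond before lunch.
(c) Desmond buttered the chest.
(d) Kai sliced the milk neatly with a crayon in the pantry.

(a), (b)

(a) Entailed — generalizing the agent leaves a sub-description the original still satisfies.
(b) Entailed — every conjunct here is already in the original opening event.
(c) Not entailed — Desmond buttered the chocolate, not the chest; the chest belongs to the opening event.
(d) Not entailed — 'with a crayon' adds information not in the original event.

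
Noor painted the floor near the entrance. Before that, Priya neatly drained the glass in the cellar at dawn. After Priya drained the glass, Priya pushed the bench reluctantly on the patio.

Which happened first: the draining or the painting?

the draining

The connectives place the draining before the painting.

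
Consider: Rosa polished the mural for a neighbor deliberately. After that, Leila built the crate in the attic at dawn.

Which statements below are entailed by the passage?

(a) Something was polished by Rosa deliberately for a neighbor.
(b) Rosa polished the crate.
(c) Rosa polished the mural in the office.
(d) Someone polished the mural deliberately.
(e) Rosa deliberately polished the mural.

(a), (d), (e)

(a) Entailed — every conjunct here is already in the original polishing event.
(b) Not entailed — Rosa polished the mural, not the crate; the crate belongs to the building event.
(c) Not entailed — 'in the office' adds information not in the original event.
(d) Entailed — the original entails any weakening of itself; this just drops 'for a neighbor' and generalizes the agent.
(e) Entailed — every conjunct here is already in the original polishing event.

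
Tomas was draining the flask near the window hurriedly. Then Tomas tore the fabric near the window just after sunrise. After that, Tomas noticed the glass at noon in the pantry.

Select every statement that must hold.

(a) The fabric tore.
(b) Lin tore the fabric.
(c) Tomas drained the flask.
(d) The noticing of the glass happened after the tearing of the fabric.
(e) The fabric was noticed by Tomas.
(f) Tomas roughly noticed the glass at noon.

(a) Entailed — 'Tomas tore the fabric' is causative; it entails the inchoative 'the fabric tore'.
(b) Not entailed — the passage has Tomas tearing the fabric, not Lin.
(c) Not entailed — 'was draining' is progressive on an accomplishment; it does not entail the completed 'drained'.
(d) Entailed — the narrative places the tearing before the noticing.
(e) Not entailed — Tomas noticed the glass, not the fabric; the fabric belongs to the tearing event.
(f) Not entailed — 'roughly' adds information not in the original event.

(a), (d)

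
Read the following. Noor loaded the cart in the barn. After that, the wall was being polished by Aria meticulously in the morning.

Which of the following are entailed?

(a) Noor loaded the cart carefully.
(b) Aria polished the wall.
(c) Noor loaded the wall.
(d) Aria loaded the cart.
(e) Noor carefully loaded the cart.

(a) Not entailed — 'carefully' adds information not in the original event.
(b) Entailed — 'polish' is an activity; 'was polishing' entails that some polishing happened, so 'polished' holds.
(c) Not entailed — Noor loaded the cart, not the wall; the wall belongs to the polishing event.
(d) Not entailed — the passage has Noor loading the cart, not Aria.
(e) Not entailed — 'carefully' adds information not in the original event.

(b)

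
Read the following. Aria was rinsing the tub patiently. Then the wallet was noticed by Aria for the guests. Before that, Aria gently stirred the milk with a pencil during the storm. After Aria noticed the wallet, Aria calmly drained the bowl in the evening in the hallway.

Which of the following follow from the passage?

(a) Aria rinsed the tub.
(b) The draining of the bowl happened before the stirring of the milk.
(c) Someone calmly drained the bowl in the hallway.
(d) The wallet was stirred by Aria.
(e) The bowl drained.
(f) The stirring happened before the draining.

(a) Entailed — 'rinse' is an activity; 'was rinsing' entails that some rinsing happened, so 'rinsed' holds.
(b) Not entailed — the narrative places the stirring before the draining, not after.
(c) Entailed — every conjunct here is already in the original draining event.
(d) Not entailed — Aria stirred the milk, not the wallet; the wallet belongs to the noticing event.
(e) Entailed — 'Aria drained the bowl' is causative; it entails the inchoative 'the bowl drained'.
(f) Entailed — the narrative places the stirring before the draining.

(a), (c), (e), (f)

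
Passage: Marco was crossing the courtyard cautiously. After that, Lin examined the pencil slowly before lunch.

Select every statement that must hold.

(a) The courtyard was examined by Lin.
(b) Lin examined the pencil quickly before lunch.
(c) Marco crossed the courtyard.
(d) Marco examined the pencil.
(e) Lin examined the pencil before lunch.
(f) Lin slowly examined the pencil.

(a) Not entailed — Lin examined the pencil, not the courtyard; the courtyard belongs to the crossing event.
(b) Not entailed — 'quickly' adds a manner not in (and inconsistent with) the original.
(c) Not entailed — 'was crossing' is progressive on an accomplishment; it does not entail the completed 'crossed'.
(d) Not entailed — the passage has Lin examining the pencil, not Marco.
(e) Entailed — dropping 'slowly' leaves a sub-description the original still satisfies.
(f) Entailed — dropping 'before lunch' leaves a sub-description the original still satisfies.

(e), (f)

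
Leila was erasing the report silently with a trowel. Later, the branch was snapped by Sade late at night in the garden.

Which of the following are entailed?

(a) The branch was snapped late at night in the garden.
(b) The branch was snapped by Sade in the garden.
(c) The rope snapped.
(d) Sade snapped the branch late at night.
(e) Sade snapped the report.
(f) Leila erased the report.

(a), (b), (d)

(a) Entailed — generalizing the agent leaves a sub-description the original still satisfies.
(b) Entailed — this follows by dropping conjuncts from the snapping event's description.
(c) Not entailed — the branch is what snapped, not the rope.
(d) Entailed — this follows by dropping conjuncts from the snapping event's description.
(e) Not entailed — Sade snapped the branch, not the report; the report belongs to the erasing event.
(f) Not entailed — 'was erasing' is progressive on an accomplishment; it does not entail the completed 'erased'.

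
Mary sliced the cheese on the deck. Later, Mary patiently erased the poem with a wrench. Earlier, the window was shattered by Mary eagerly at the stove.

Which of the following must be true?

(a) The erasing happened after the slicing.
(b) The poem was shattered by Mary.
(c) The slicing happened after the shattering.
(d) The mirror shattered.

(a)

(a) Entailed — the narrative places the slicing before the erasing.
(b) Not entailed — Mary shattered the window, not the poem; the poem belongs to the erasing event.
(c) Not entailed — the narrative doesn't order the shattering relative to the slicing.
(d) Not entailed — the window is what shattered, not the mirror.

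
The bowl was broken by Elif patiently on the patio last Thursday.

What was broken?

'the bowl' marks the patient of the breaking event.

the bowl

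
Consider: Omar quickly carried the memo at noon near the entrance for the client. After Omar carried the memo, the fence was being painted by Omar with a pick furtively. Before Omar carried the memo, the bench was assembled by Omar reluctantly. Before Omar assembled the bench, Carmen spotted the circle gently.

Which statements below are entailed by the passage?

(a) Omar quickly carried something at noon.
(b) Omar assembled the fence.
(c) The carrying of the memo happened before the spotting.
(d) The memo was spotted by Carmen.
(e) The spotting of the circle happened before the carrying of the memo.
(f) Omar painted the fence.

(a) Entailed — this follows by dropping conjuncts from the carrying event's description.
(b) Not entailed — Omar assembled the bench, not the fence; the fence belongs to the painting event.
(c) Not entailed — the narrative places the spotting before the carrying, not after.
(d) Not entailed — Carmen spotted the circle, not the memo; the memo belongs to the carrying event.
(e) Entailed — the narrative places the spotting before the carrying.
(f) Not entailed — 'was painting' is progressive on an accomplishment; it does not entail the completed 'painted'.

(a), (e)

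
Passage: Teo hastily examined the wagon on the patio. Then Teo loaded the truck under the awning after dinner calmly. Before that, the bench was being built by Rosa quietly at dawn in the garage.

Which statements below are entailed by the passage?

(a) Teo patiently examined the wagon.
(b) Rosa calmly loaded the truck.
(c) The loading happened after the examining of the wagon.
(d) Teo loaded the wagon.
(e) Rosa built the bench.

(a) Not entailed — 'patiently' adds a manner not in (and inconsistent with) the original.
(b) Not entailed — the passage has Teo loading the truck, not Rosa.
(c) Entailed — the narrative places the examining before the loading.
(d) Not entailed — Teo loaded the truck, not the wagon; the wagon belongs to the examining event.
(e) Not entailed — 'was building' is progressive on an accomplishment; it does not entail the completed 'built'.

(c)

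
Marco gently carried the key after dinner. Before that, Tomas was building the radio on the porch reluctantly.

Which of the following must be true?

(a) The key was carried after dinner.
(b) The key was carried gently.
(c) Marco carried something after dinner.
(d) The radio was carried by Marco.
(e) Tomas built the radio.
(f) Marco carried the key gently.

(a) Entailed — dropping 'gently' and generalizing the agent leaves a sub-description the original still satisfies.
(b) Entailed — this follows by dropping conjuncts from the carrying event's description.
(c) Entailed — dropping 'gently' and generalizing the patient leaves a sub-description the original still satisfies.
(d) Not entailed — Marco carried the key, not the radio; the radio belongs to the building event.
(e) Not entailed — 'was building' is progressive on an accomplishment; it does not entail the completed 'built'.
(f) Entailed — every conjunct here is already in the original carrying event.

(a), (b), (c), (f)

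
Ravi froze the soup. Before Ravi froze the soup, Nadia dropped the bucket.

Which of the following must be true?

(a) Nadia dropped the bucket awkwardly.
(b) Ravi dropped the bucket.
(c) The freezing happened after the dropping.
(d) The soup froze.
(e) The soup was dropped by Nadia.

(c), (d)

(a) Not entailed — 'awkwardly' adds information not in the original event.
(b) Not entailed — the passage has Nadia dropping the bucket, not Ravi.
(c) Entailed — the narrative places the dropping before the freezing.
(d) Entailed — 'Ravi froze the soup' is causative; it entails the inchoative 'the soup froze'.
(e) Not entailed — Nadia dropped the bucket, not the soup; the soup belongs to the freezing event.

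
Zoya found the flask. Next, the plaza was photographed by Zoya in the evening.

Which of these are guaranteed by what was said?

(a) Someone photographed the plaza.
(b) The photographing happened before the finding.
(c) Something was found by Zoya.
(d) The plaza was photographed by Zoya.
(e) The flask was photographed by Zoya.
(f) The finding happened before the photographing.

(a), (c), (d), (f)

(a) Entailed — the original entails any weakening of itself; this just drops 'in the evening' and generalizes the agent.
(b) Not entailed — the narrative places the finding before the photographing, not after.
(c) Entailed — every conjunct here is already in the original finding event.
(d) Entailed — dropping 'in the evening' leaves a sub-description the original still satisfies.
(e) Not entailed — Zoya photographed the plaza, not the flask; the flask belongs to the finding event.
(f) Entailed — the narrative places the finding before the photographing.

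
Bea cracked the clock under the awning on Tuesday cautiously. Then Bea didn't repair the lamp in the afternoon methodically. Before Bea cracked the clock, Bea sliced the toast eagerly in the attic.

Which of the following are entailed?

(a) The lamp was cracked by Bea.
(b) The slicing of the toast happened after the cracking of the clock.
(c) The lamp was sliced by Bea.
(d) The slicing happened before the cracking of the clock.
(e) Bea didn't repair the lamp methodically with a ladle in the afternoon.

(d), (e)

(a) Not entailed — Bea cracked the clock, not the lamp; the lamp belongs to the repairing event.
(b) Not entailed — the narrative places the slicing before the cracking, not after.
(c) Not entailed — Bea sliced the toast, not the lamp; the lamp belongs to the repairing event.
(d) Entailed — the narrative places the slicing before the cracking.
(e) Entailed — under negation, adding a further restriction is entailed: if no such repairing event occurred, none occurred with a ladle either.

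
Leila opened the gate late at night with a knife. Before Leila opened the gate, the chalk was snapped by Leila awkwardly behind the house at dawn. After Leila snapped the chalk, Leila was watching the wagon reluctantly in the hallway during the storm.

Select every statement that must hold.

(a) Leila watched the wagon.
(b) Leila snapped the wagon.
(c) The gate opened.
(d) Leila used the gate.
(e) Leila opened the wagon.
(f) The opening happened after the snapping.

(a), (c), (f)

(a) Entailed — 'watch' is an activity; 'was watching' entails that some watching happened, so 'watched' holds.
(b) Not entailed — Leila snapped the chalk, not the wagon; the wagon belongs to the watching event.
(c) Entailed — 'Leila opened the gate' is causative; it entails the inchoative 'the gate opened'.
(d) Not entailed — the gate is the patient, not an instrument — Leila used a knife.
(e) Not entailed — Leila opened the gate, not the wagon; the wagon belongs to the watching event.
(f) Entailed — the narrative places the snapping before the opening.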